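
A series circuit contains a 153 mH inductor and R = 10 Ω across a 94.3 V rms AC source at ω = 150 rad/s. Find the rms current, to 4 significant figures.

3.767 A

X_L = ωL = 22.95 Ω
Z = 10.00 + j22.95 Ω
|Z| = √(10.00² + 22.95²) = 25.03 Ω
I = V/|Z| = 94.3/25.03 = 3.767 A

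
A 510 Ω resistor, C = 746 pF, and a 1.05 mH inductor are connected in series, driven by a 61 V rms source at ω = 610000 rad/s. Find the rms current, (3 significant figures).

X_L = ωL = 640 Ω
X_C = 1/(ωC) = 2200 Ω
Net reactance X = X_L − X_C = -1560 Ω
Z = 510 − j1560 Ω
|Z| = √(510² + 1560²) = 1640 Ω
I = V/|Z| = 61/1640 = 37.2 mA

37.2 mA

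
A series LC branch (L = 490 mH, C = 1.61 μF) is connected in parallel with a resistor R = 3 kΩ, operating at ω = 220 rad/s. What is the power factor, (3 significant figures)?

0.671

X_L = ωL = 108 Ω
X_C = 1/(ωC) = 2820 Ω
Branch 1: Z₁ = R = 3000 Ω
Branch 2 (series LC): Z₂ = j(X_L − X_C) = −j2720 Ω
Parallel: Z = Z₁Z₂/(Z₁+Z₂), |Z| = 2010 Ω, ∠Z = -47.9°
cos φ = cos(-47.9°) = 0.671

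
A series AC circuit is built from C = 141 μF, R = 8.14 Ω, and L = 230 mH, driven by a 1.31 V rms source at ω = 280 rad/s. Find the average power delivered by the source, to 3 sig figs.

X_L = ωL = 64.4 Ω
X_C = 1/(ωC) = 25.3 Ω
Net reactance X = X_L − X_C = 39.1 Ω
Z = 8.14 + j39.1 Ω
|Z| = √(8.14² + 39.1²) = 39.9 Ω
∠Z = arctan(39.1/8.14) = 78.2°
I = V/|Z| = 32.8 mA
P = VI cos φ = 1.31 × 0.0328 × cos(78.2°) = 8.77 mW

8.77 mW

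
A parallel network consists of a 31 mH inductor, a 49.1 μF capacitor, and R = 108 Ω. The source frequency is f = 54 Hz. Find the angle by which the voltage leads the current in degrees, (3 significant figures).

ω = 2πf = 339.3 rad/s
X_L = ωL = 10.5 Ω
X_C = 1/(ωC) = 60.0 Ω
Parallel: admittances add. Y = 1/R + 1/(jωL) + jωC
Y = (0.00926 − j0.0784) S
|Y| = 0.0790 S → |Z| = 1/|Y| = 12.7 Ω, ∠Z = −∠Y = 83.3°

83.3°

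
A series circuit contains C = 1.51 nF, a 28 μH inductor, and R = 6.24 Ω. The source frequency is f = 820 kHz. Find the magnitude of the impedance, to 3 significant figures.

ω = 2πf = 5.152e+06 rad/s
X_L = ωL = 144 Ω
X_C = 1/(ωC) = 129 Ω
Net reactance X = X_L − X_C = 15.7 Ω
Z = 6.24 + j15.7 Ω
|Z| = √(6.24² + 15.7²) = 16.9 Ω

16.9 Ω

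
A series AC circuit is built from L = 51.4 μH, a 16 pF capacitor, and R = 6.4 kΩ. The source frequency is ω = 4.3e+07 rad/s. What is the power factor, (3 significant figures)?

0.993

X_L = ωL = 2210 Ω
X_C = 1/(ωC) = 1450 Ω
Net reactance X = X_L − X_C = 757 Ω
Z = 6400 + j757 Ω
|Z| = √(6400² + 757²) = 6440 Ω
∠Z = arctan(757/6400) = 6.74°
cos φ = cos(6.74°) = 0.993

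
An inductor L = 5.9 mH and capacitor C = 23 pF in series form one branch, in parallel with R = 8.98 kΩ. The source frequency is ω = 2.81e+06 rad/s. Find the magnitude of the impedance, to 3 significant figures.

X_L = ωL = 16600 Ω
X_C = 1/(ωC) = 15500 Ω
Branch 1: Z₁ = R = 8980 Ω
Branch 2 (series LC): Z₂ = j(X_L − X_C) = j1110 Ω
Parallel: Z = Z₁Z₂/(Z₁+Z₂), |Z| = 1100 Ω, ∠Z = 83.0°

1100 Ω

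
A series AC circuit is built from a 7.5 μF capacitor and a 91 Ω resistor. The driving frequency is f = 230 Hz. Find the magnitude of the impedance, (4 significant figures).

ω = 2πf = 1445 rad/s
X_C = 1/(ωC) = 92.26 Ω
Z = 91.00 − j92.26 Ω
|Z| = √(91.00² + 92.26²) = 129.6 Ω

129.6 Ω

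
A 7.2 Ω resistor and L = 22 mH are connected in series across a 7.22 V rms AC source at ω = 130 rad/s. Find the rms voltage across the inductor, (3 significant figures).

X_L = ωL = 2.86 Ω
Z = 7.20 + j2.86 Ω
|Z| = √(7.20² + 2.86²) = 7.75 Ω
I = V/|Z| = 932 mA
V_L = I·|Z_L| = 0.932 × 2.86 = 2.67 V

2.67 V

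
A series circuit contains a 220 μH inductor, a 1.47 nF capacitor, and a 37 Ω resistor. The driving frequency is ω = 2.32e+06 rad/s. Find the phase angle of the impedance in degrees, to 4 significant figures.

X_L = ωL = 510.4 Ω
X_C = 1/(ωC) = 293.2 Ω
Net reactance X = X_L − X_C = 217.2 Ω
Z = 37.00 + j217.2 Ω
|Z| = √(37.00² + 217.2²) = 220.3 Ω
∠Z = arctan(217.2/37.00) = 80.33°

80.33°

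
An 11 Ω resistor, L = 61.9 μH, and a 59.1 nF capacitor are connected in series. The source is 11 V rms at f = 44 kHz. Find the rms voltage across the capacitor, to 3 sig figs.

14.8 V

ω = 2πf = 276500 rad/s
X_L = ωL = 17.1 Ω
X_C = 1/(ωC) = 61.2 Ω
Net reactance X = X_L − X_C = -44.1 Ω
Z = 11.0 − j44.1 Ω
|Z| = √(11.0² + 44.1²) = 45.4 Ω
I = V/|Z| = 242 mA
V_C = I·|Z_C| = 0.242 × 61.2 = 14.8 V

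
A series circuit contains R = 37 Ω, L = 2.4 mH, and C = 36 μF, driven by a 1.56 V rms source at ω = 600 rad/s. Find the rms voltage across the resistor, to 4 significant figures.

X_L = ωL = 1.440 Ω
X_C = 1/(ωC) = 46.30 Ω
Net reactance X = X_L − X_C = -44.86 Ω
Z = 37.00 − j44.86 Ω
|Z| = √(37.00² + 44.86²) = 58.15 Ω
I = V/|Z| = 26.83 mA
V_R = I·|Z_R| = 0.02683 × 37.00 = 0.9927 V

0.9927 V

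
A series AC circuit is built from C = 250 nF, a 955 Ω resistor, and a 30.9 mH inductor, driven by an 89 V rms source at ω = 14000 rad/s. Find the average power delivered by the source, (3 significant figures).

8.10 W

X_L = ωL = 433 Ω
X_C = 1/(ωC) = 286 Ω
Net reactance X = X_L − X_C = 147 Ω
Z = 955 + j147 Ω
|Z| = √(955² + 147²) = 966 Ω
∠Z = arctan(147/955) = 8.74°
I = V/|Z| = 92.1 mA
P = VI cos φ = 89 × 0.0921 × cos(8.74°) = 8.10 W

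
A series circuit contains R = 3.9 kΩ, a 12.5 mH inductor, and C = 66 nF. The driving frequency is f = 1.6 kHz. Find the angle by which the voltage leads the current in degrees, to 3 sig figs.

-19.5°

ω = 2πf = 10050 rad/s
X_L = ωL = 126 Ω
X_C = 1/(ωC) = 1510 Ω
Net reactance X = X_L − X_C = -1380 Ω
Z = 3900 − j1380 Ω
|Z| = √(3900² + 1380²) = 4140 Ω
∠Z = arctan(-1380/3900) = -19.5°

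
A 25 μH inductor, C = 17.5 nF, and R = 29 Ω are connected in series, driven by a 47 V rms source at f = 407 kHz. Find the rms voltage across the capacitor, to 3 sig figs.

20.7 V

ω = 2πf = 2.557e+06 rad/s
X_L = ωL = 63.9 Ω
X_C = 1/(ωC) = 22.3 Ω
Net reactance X = X_L − X_C = 41.6 Ω
Z = 29.0 + j41.6 Ω
|Z| = √(29.0² + 41.6²) = 50.7 Ω
I = V/|Z| = 927 mA
V_C = I·|Z_C| = 0.927 × 22.3 = 20.7 V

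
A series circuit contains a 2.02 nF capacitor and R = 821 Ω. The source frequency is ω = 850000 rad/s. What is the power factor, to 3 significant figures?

X_C = 1/(ωC) = 582 Ω
Z = 821 − j582 Ω
|Z| = √(821² + 582²) = 1010 Ω
∠Z = arctan(-582/821) = -35.4°
cos φ = cos(-35.4°) = 0.816

0.816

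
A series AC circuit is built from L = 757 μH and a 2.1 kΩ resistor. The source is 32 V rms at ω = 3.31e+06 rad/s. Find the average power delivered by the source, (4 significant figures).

201.2 mW

X_L = ωL = 2506 Ω
Z = 2100 + j2506 Ω
|Z| = √(2100² + 2506²) = 3269 Ω
∠Z = arctan(2506/2100) = 50.03°
I = V/|Z| = 9.788 mA
P = VI cos φ = 32 × 0.009788 × cos(50.03°) = 201.2 mW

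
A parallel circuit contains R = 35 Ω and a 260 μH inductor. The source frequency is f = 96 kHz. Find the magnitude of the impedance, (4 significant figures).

34.16 Ω

ω = 2πf = 603200 rad/s
X_L = ωL = 156.8 Ω
Parallel: admittances add. Y = 1/R + 1/(jωL)
Y = (0.02857 − j0.006376) S
|Y| = 0.02927 S → |Z| = 1/|Y| = 34.16 Ω, ∠Z = −∠Y = 12.58°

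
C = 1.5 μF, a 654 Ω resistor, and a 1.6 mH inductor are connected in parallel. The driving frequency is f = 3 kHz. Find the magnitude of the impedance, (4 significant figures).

195.4 Ω

ω = 2πf = 18850 rad/s
X_L = ωL = 30.16 Ω
X_C = 1/(ωC) = 35.37 Ω
Parallel: admittances add. Y = 1/R + 1/(jωL) + jωC
Y = (0.001529 − j0.004883) S
|Y| = 0.005117 S → |Z| = 1/|Y| = 195.4 Ω, ∠Z = −∠Y = 72.61°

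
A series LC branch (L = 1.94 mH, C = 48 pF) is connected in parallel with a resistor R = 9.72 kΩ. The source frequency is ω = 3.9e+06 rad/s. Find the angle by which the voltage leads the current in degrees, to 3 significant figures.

77.1°

X_L = ωL = 7570 Ω
X_C = 1/(ωC) = 5340 Ω
Branch 1: Z₁ = R = 9720 Ω
Branch 2 (series LC): Z₂ = j(X_L − X_C) = j2220 Ω
Parallel: Z = Z₁Z₂/(Z₁+Z₂), |Z| = 2170 Ω, ∠Z = 77.1°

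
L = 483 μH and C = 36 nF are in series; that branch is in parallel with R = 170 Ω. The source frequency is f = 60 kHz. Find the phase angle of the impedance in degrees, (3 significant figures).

57.5°

ω = 2πf = 377000 rad/s
X_L = ωL = 182 Ω
X_C = 1/(ωC) = 73.7 Ω
Branch 1: Z₁ = R = 170 Ω
Branch 2 (series LC): Z₂ = j(X_L − X_C) = j108 Ω
Parallel: Z = Z₁Z₂/(Z₁+Z₂), |Z| = 91.4 Ω, ∠Z = 57.5°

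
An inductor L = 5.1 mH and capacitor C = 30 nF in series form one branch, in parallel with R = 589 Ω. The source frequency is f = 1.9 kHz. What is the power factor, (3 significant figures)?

ω = 2πf = 11940 rad/s
X_L = ωL = 60.9 Ω
X_C = 1/(ωC) = 2790 Ω
Branch 1: Z₁ = R = 589 Ω
Branch 2 (series LC): Z₂ = j(X_L − X_C) = −j2730 Ω
Parallel: Z = Z₁Z₂/(Z₁+Z₂), |Z| = 576 Ω, ∠Z = -12.2°
cos φ = cos(-12.2°) = 0.978

0.978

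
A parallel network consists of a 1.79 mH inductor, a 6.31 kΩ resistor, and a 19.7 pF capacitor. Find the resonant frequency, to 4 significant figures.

847.5 kHz

ω₀ = 1/√(LC) = 1/√(0.00179 × 1.97e-11) = 5.325e+06 rad/s
f₀ = ω₀/(2π) = 847.5 kHz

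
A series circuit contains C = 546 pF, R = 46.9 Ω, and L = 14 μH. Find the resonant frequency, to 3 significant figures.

ω₀ = 1/√(LC) = 1/√(1.4e-05 × 5.46e-10) = 1.144e+07 rad/s
f₀ = ω₀/(2π) = 1.82 MHz

1.82 MHz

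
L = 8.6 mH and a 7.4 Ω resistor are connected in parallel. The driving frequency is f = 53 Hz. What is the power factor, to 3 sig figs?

ω = 2πf = 333.0 rad/s
X_L = ωL = 2.86 Ω
Parallel: admittances add. Y = 1/R + 1/(jωL)
Y = (0.135 − j0.349) S
|Y| = 0.374 S → |Z| = 1/|Y| = 2.67 Ω, ∠Z = −∠Y = 68.8°
cos φ = cos(68.8°) = 0.361

0.361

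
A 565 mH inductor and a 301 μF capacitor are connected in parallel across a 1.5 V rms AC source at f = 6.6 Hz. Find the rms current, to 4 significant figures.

45.30 mA

ω = 2πf = 41.47 rad/s
X_L = ωL = 23.43 Ω
X_C = 1/(ωC) = 80.11 Ω
Parallel: admittances add. Y = 1/(jωL) + jωC
Y = (0 − j0.03020) S
|Y| = 0.03020 S → |Z| = 1/|Y| = 33.11 Ω, ∠Z = −∠Y = 90.00°
I = V/|Z| = 1.5/33.11 = 45.30 mA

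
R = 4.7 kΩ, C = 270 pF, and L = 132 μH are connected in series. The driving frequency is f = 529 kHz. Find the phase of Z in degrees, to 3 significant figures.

ω = 2πf = 3.324e+06 rad/s
X_L = ωL = 439 Ω
X_C = 1/(ωC) = 1110 Ω
Net reactance X = X_L − X_C = -676 Ω
Z = 4700 − j676 Ω
|Z| = √(4700² + 676²) = 4750 Ω
∠Z = arctan(-676/4700) = -8.18°

-8.18°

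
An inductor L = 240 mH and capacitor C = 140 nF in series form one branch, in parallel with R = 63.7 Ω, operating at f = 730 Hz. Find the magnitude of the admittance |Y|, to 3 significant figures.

15.9 mS

ω = 2πf = 4587 rad/s
X_L = ωL = 1100 Ω
X_C = 1/(ωC) = 1560 Ω
Branch 1: Z₁ = R = 63.7 Ω
Branch 2 (series LC): Z₂ = j(X_L − X_C) = −j456 Ω
Parallel: Z = Z₁Z₂/(Z₁+Z₂), |Z| = 63.1 Ω, ∠Z = -7.94°
|Y| = 1/|Z| = 15.9 mS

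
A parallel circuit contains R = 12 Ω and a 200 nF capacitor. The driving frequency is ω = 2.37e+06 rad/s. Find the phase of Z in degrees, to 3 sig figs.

X_C = 1/(ωC) = 2.11 Ω
Parallel: admittances add. Y = 1/R + jωC
Y = (0.0833 + j0.474) S
|Y| = 0.481 S → |Z| = 1/|Y| = 2.08 Ω, ∠Z = −∠Y = -80.0°

-80.0°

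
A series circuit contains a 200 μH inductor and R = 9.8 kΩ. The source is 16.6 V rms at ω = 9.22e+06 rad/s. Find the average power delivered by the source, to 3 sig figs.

27.2 mW

X_L = ωL = 1840 Ω
Z = 9800 + j1840 Ω
|Z| = √(9800² + 1840²) = 9970 Ω
∠Z = arctan(1840/9800) = 10.7°
I = V/|Z| = 1.66 mA
P = VI cos φ = 16.6 × 0.00166 × cos(10.7°) = 27.2 mW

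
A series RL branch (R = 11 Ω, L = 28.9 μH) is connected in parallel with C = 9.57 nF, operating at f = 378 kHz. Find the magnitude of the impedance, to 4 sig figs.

113.3 Ω

ω = 2πf = 2.375e+06 rad/s
X_L = ωL = 68.64 Ω
X_C = 1/(ωC) = 44.00 Ω
Branch 1 (R+jX_L): Z₁ = 11.00 + j68.64 Ω, |Z₁| = 69.51 Ω
Branch 2 (−jX_C): Z₂ = −j44.00 Ω
Parallel: Z = Z₁Z₂/(Z₁+Z₂), |Z| = 113.3 Ω, ∠Z = -75.05°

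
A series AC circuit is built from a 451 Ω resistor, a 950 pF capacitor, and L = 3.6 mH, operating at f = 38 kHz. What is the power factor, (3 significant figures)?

ω = 2πf = 238800 rad/s
X_L = ωL = 860 Ω
X_C = 1/(ωC) = 4410 Ω
Net reactance X = X_L − X_C = -3550 Ω
Z = 451 − j3550 Ω
|Z| = √(451² + 3550²) = 3580 Ω
∠Z = arctan(-3550/451) = -82.8°
cos φ = cos(-82.8°) = 0.126

0.126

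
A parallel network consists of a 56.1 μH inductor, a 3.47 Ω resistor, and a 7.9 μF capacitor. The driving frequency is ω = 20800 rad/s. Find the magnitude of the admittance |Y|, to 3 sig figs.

X_L = ωL = 1.17 Ω
X_C = 1/(ωC) = 6.09 Ω
Parallel: admittances add. Y = 1/R + 1/(jωL) + jωC
Y = (0.288 − j0.693) S
|Y| = 0.750 S → |Z| = 1/|Y| = 1.33 Ω, ∠Z = −∠Y = 67.4°

750 mS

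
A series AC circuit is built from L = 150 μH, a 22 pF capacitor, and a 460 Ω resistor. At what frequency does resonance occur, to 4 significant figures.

ω₀ = 1/√(LC) = 1/√(0.00015 × 2.2e-11) = 1.741e+07 rad/s
f₀ = ω₀/(2π) = 2.771 MHz

2.771 MHz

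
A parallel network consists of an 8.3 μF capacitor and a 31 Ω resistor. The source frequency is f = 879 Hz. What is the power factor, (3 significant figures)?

ω = 2πf = 5523 rad/s
X_C = 1/(ωC) = 21.8 Ω
Parallel: admittances add. Y = 1/R + jωC
Y = (0.0323 + j0.0458) S
|Y| = 0.0561 S → |Z| = 1/|Y| = 17.8 Ω, ∠Z = −∠Y = -54.9°
cos φ = cos(-54.9°) = 0.575

0.575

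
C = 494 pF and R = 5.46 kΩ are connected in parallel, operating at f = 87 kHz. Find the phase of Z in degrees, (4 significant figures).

ω = 2πf = 546600 rad/s
X_C = 1/(ωC) = 3703 Ω
Parallel: admittances add. Y = 1/R + jωC
Y = (0.0001832 + j0.0002700) S
|Y| = 0.0003263 S → |Z| = 1/|Y| = 3065 Ω, ∠Z = −∠Y = -55.85°

-55.85°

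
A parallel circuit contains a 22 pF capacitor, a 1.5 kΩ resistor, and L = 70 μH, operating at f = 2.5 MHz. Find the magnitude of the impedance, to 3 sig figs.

ω = 2πf = 1.571e+07 rad/s
X_L = ωL = 1100 Ω
X_C = 1/(ωC) = 2890 Ω
Parallel: admittances add. Y = 1/R + 1/(jωL) + jωC
Y = (0.000667 − j0.000564) S
|Y| = 0.000873 S → |Z| = 1/|Y| = 1150 Ω, ∠Z = −∠Y = 40.2°

1150 Ω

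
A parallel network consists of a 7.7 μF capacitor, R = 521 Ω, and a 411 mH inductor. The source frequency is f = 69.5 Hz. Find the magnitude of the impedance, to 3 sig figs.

ω = 2πf = 436.7 rad/s
X_L = ωL = 179 Ω
X_C = 1/(ωC) = 297 Ω
Parallel: admittances add. Y = 1/R + 1/(jωL) + jωC
Y = (0.00192 − j0.00221) S
|Y| = 0.00293 S → |Z| = 1/|Y| = 342 Ω, ∠Z = −∠Y = 49.0°

342 Ω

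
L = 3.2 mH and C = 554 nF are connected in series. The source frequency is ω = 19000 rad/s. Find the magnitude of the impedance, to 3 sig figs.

X_L = ωL = 60.8 Ω
X_C = 1/(ωC) = 95.0 Ω
Net reactance X = X_L − X_C = -34.2 Ω
Z = − j34.2 Ω
|Z| = √(0² + 34.2²) = 34.2 Ω

34.2 Ω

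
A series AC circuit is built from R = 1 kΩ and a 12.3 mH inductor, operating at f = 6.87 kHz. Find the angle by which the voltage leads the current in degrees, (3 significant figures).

ω = 2πf = 43170 rad/s
X_L = ωL = 531 Ω
Z = 1000 + j531 Ω
|Z| = √(1000² + 531²) = 1130 Ω
∠Z = arctan(531/1000) = 28.0°

28.0°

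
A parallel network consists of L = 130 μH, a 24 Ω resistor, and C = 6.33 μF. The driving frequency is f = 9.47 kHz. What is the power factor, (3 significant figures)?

0.166

ω = 2πf = 59500 rad/s
X_L = ωL = 7.74 Ω
X_C = 1/(ωC) = 2.66 Ω
Parallel: admittances add. Y = 1/R + 1/(jωL) + jωC
Y = (0.0417 + j0.247) S
|Y| = 0.251 S → |Z| = 1/|Y| = 3.99 Ω, ∠Z = −∠Y = -80.4°
cos φ = cos(-80.4°) = 0.166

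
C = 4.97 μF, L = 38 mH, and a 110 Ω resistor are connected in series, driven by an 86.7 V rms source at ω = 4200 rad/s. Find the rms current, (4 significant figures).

553.1 mA

X_L = ωL = 159.6 Ω
X_C = 1/(ωC) = 47.91 Ω
Net reactance X = X_L − X_C = 111.7 Ω
Z = 110.0 + j111.7 Ω
|Z| = √(110.0² + 111.7²) = 156.8 Ω
I = V/|Z| = 86.7/156.8 = 553.1 mA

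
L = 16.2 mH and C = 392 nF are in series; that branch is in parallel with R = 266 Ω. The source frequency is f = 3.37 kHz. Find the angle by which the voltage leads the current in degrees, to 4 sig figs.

50.08°

ω = 2πf = 21170 rad/s
X_L = ωL = 343.0 Ω
X_C = 1/(ωC) = 120.5 Ω
Branch 1: Z₁ = R = 266.0 Ω
Branch 2 (series LC): Z₂ = j(X_L − X_C) = j222.5 Ω
Parallel: Z = Z₁Z₂/(Z₁+Z₂), |Z| = 170.7 Ω, ∠Z = 50.08°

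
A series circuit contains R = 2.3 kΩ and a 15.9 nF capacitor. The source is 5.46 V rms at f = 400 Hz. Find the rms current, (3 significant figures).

ω = 2πf = 2513 rad/s
X_C = 1/(ωC) = 25000 Ω
Z = 2300 − j25000 Ω
|Z| = √(2300² + 25000²) = 25100 Ω
I = V/|Z| = 5.46/25100 = 217 μA

217 μA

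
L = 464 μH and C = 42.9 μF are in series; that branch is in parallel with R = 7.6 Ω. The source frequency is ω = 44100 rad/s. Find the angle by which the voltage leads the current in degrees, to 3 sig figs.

X_L = ωL = 20.5 Ω
X_C = 1/(ωC) = 0.529 Ω
Branch 1: Z₁ = R = 7.60 Ω
Branch 2 (series LC): Z₂ = j(X_L − X_C) = j19.9 Ω
Parallel: Z = Z₁Z₂/(Z₁+Z₂), |Z| = 7.10 Ω, ∠Z = 20.9°

20.9°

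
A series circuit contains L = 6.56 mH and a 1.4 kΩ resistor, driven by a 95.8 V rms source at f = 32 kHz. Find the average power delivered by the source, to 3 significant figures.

ω = 2πf = 201100 rad/s
X_L = ωL = 1320 Ω
Z = 1400 + j1320 Ω
|Z| = √(1400² + 1320²) = 1920 Ω
∠Z = arctan(1320/1400) = 43.3°
I = V/|Z| = 49.8 mA
P = VI cos φ = 95.8 × 0.0498 × cos(43.3°) = 3.47 W

3.47 W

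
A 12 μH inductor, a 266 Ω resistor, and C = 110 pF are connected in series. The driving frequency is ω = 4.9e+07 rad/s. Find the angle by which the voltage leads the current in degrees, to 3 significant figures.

56.5°

X_L = ωL = 588 Ω
X_C = 1/(ωC) = 186 Ω
Net reactance X = X_L − X_C = 402 Ω
Z = 266 + j402 Ω
|Z| = √(266² + 402²) = 482 Ω
∠Z = arctan(402/266) = 56.5°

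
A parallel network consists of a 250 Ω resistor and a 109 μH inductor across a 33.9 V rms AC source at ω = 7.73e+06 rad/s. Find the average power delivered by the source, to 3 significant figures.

X_L = ωL = 843 Ω
Parallel: admittances add. Y = 1/R + 1/(jωL)
Y = (0.00400 − j0.00119) S
|Y| = 0.00417 S → |Z| = 1/|Y| = 240 Ω, ∠Z = −∠Y = 16.5°
I = V/|Z| = 141 mA
P = VI cos φ = 33.9 × 0.141 × cos(16.5°) = 4.60 W

4.60 W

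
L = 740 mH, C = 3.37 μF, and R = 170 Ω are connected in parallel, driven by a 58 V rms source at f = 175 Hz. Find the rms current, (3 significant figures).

370 mA

ω = 2πf = 1100 rad/s
X_L = ωL = 814 Ω
X_C = 1/(ωC) = 270 Ω
Parallel: admittances add. Y = 1/R + 1/(jωL) + jωC
Y = (0.00588 + j0.00248) S
|Y| = 0.00638 S → |Z| = 1/|Y| = 157 Ω, ∠Z = −∠Y = -22.8°
I = V/|Z| = 58/157 = 370 mA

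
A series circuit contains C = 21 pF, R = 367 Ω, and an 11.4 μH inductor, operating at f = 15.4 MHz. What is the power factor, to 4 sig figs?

ω = 2πf = 9.676e+07 rad/s
X_L = ωL = 1103 Ω
X_C = 1/(ωC) = 492.1 Ω
Net reactance X = X_L − X_C = 610.9 Ω
Z = 367.0 + j610.9 Ω
|Z| = √(367.0² + 610.9²) = 712.7 Ω
∠Z = arctan(610.9/367.0) = 59.01°
cos φ = cos(59.01°) = 0.5149

0.5149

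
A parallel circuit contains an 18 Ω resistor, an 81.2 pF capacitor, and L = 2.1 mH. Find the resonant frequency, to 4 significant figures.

385.4 kHz

ω₀ = 1/√(LC) = 1/√(0.0021 × 8.12e-11) = 2.422e+06 rad/s
f₀ = ω₀/(2π) = 385.4 kHz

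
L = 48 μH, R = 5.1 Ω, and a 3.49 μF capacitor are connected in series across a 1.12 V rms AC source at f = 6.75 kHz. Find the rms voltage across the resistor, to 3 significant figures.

0.822 V

ω = 2πf = 42410 rad/s
X_L = ωL = 2.04 Ω
X_C = 1/(ωC) = 6.76 Ω
Net reactance X = X_L − X_C = -4.72 Ω
Z = 5.10 − j4.72 Ω
|Z| = √(5.10² + 4.72²) = 6.95 Ω
I = V/|Z| = 161 mA
V_R = I·|Z_R| = 0.161 × 5.10 = 0.822 V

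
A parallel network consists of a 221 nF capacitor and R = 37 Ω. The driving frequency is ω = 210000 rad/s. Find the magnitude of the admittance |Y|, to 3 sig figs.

53.7 mS

X_C = 1/(ωC) = 21.5 Ω
Parallel: admittances add. Y = 1/R + jωC
Y = (0.0270 + j0.0464) S
|Y| = 0.0537 S → |Z| = 1/|Y| = 18.6 Ω, ∠Z = −∠Y = -59.8°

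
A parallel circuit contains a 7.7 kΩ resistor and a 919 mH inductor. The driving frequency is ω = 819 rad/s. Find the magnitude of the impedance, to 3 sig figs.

749 Ω

X_L = ωL = 753 Ω
Parallel: admittances add. Y = 1/R + 1/(jωL)
Y = (0.000130 − j0.00133) S
|Y| = 0.00133 S → |Z| = 1/|Y| = 749 Ω, ∠Z = −∠Y = 84.4°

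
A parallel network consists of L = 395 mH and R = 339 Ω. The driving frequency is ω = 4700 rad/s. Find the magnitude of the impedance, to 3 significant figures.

X_L = ωL = 1860 Ω
Parallel: admittances add. Y = 1/R + 1/(jωL)
Y = (0.00295 − j0.000539) S
|Y| = 0.00300 S → |Z| = 1/|Y| = 333 Ω, ∠Z = −∠Y = 10.3°

333 Ω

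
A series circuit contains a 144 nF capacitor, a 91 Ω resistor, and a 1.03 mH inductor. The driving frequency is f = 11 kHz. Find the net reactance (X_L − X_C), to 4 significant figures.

ω = 2πf = 69120 rad/s
X_L = ωL = 71.19 Ω
X_C = 1/(ωC) = 100.5 Ω
X = 71.19 − 100.5 = -29.29 Ω

-29.29 Ω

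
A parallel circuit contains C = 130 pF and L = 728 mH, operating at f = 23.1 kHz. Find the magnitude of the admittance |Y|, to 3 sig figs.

9.40 μS

ω = 2πf = 145100 rad/s
X_L = ωL = 106000 Ω
X_C = 1/(ωC) = 53000 Ω
Parallel: admittances add. Y = 1/(jωL) + jωC
Y = (0 + j9.4e-06) S
|Y| = 9.4e-06 S → |Z| = 1/|Y| = 106000 Ω, ∠Z = −∠Y = -90.0°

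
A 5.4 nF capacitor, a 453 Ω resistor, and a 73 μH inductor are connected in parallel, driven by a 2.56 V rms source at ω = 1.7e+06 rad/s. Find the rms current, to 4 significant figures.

6.339 mA

X_L = ωL = 124.1 Ω
X_C = 1/(ωC) = 108.9 Ω
Parallel: admittances add. Y = 1/R + 1/(jωL) + jωC
Y = (0.002208 + j0.001122) S
|Y| = 0.002476 S → |Z| = 1/|Y| = 403.8 Ω, ∠Z = −∠Y = -26.94°
I = V/|Z| = 2.56/403.8 = 6.339 mA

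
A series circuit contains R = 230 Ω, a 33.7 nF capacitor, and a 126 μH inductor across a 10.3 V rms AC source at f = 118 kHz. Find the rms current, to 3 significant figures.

ω = 2πf = 741400 rad/s
X_L = ωL = 93.4 Ω
X_C = 1/(ωC) = 40.0 Ω
Net reactance X = X_L − X_C = 53.4 Ω
Z = 230 + j53.4 Ω
|Z| = √(230² + 53.4²) = 236 Ω
I = V/|Z| = 10.3/236 = 43.6 mA

43.6 mA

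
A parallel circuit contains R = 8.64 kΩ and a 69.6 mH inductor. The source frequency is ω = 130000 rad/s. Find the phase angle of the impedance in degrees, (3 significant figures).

X_L = ωL = 9050 Ω
Parallel: admittances add. Y = 1/R + 1/(jωL)
Y = (0.000116 − j0.000111) S
|Y| = 0.000160 S → |Z| = 1/|Y| = 6250 Ω, ∠Z = −∠Y = 43.7°

43.7°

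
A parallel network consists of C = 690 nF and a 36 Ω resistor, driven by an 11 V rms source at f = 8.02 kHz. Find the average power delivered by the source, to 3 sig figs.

ω = 2πf = 50390 rad/s
X_C = 1/(ωC) = 28.8 Ω
Parallel: admittances add. Y = 1/R + jωC
Y = (0.0278 + j0.0348) S
|Y| = 0.0445 S → |Z| = 1/|Y| = 22.5 Ω, ∠Z = −∠Y = -51.4°
I = V/|Z| = 490 mA
P = VI cos φ = 11 × 0.490 × cos(-51.4°) = 3.36 W

3.36 W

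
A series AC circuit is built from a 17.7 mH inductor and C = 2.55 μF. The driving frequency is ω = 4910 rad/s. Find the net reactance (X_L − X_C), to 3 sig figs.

X_L = ωL = 86.9 Ω
X_C = 1/(ωC) = 79.9 Ω
X = 86.9 − 79.9 = 7.04 Ω

7.04 Ω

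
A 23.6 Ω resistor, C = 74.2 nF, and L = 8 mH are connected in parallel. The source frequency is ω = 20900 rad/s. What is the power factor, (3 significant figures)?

0.995

X_L = ωL = 167 Ω
X_C = 1/(ωC) = 645 Ω
Parallel: admittances add. Y = 1/R + 1/(jωL) + jωC
Y = (0.0424 − j0.00443) S
|Y| = 0.0426 S → |Z| = 1/|Y| = 23.5 Ω, ∠Z = −∠Y = 5.97°
cos φ = cos(5.97°) = 0.995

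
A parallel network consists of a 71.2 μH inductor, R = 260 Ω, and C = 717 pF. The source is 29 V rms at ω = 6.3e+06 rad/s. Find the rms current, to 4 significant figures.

X_L = ωL = 448.6 Ω
X_C = 1/(ωC) = 221.4 Ω
Parallel: admittances add. Y = 1/R + 1/(jωL) + jωC
Y = (0.003846 + j0.002288) S
|Y| = 0.004475 S → |Z| = 1/|Y| = 223.5 Ω, ∠Z = −∠Y = -30.74°
I = V/|Z| = 29/223.5 = 129.8 mA

129.8 mA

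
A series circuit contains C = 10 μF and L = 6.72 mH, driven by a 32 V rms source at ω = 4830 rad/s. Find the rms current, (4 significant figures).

2.723 A

X_L = ωL = 32.46 Ω
X_C = 1/(ωC) = 20.70 Ω
Net reactance X = X_L − X_C = 11.75 Ω
Z = j11.75 Ω
|Z| = √(0² + 11.75²) = 11.75 Ω
I = V/|Z| = 32/11.75 = 2.723 A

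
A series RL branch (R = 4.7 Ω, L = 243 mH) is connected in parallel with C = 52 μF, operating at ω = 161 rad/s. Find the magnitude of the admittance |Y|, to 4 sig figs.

X_L = ωL = 39.12 Ω
X_C = 1/(ωC) = 119.4 Ω
Branch 1 (R+jX_L): Z₁ = 4.700 + j39.12 Ω, |Z₁| = 39.40 Ω
Branch 2 (−jX_C): Z₂ = −j119.4 Ω
Parallel: Z = Z₁Z₂/(Z₁+Z₂), |Z| = 58.50 Ω, ∠Z = 79.80°
|Y| = 1/|Z| = 17.09 mS

17.09 mS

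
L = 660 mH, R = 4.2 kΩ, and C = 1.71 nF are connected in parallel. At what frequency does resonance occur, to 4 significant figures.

ω₀ = 1/√(LC) = 1/√(0.66 × 1.71e-09) = 29770 rad/s
f₀ = ω₀/(2π) = 4.738 kHz

4.738 kHz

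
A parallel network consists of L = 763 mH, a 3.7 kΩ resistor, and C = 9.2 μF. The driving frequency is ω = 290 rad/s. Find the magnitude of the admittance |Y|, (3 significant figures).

1.87 mS

X_L = ωL = 221 Ω
X_C = 1/(ωC) = 375 Ω
Parallel: admittances add. Y = 1/R + 1/(jωL) + jωC
Y = (0.000270 − j0.00185) S
|Y| = 0.00187 S → |Z| = 1/|Y| = 534 Ω, ∠Z = −∠Y = 81.7°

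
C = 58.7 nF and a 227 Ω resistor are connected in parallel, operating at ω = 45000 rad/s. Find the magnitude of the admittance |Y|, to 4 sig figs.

5.137 mS

X_C = 1/(ωC) = 378.6 Ω
Parallel: admittances add. Y = 1/R + jωC
Y = (0.004405 + j0.002642) S
|Y| = 0.005137 S → |Z| = 1/|Y| = 194.7 Ω, ∠Z = −∠Y = -30.95°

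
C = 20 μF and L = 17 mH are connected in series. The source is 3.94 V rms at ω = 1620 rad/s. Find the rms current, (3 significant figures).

X_L = ωL = 27.5 Ω
X_C = 1/(ωC) = 30.9 Ω
Net reactance X = X_L − X_C = -3.32 Ω
Z = − j3.32 Ω
|Z| = √(0² + 3.32²) = 3.32 Ω
I = V/|Z| = 3.94/3.32 = 1.19 A

1.19 A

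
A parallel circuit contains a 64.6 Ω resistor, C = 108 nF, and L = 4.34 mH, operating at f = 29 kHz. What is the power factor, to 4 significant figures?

ω = 2πf = 182200 rad/s
X_L = ωL = 790.8 Ω
X_C = 1/(ωC) = 50.82 Ω
Parallel: admittances add. Y = 1/R + 1/(jωL) + jωC
Y = (0.01548 + j0.01841) S
|Y| = 0.02406 S → |Z| = 1/|Y| = 41.57 Ω, ∠Z = −∠Y = -49.95°
cos φ = cos(-49.95°) = 0.6435

0.6435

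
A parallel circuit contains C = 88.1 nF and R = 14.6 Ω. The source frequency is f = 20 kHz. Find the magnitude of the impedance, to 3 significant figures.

ω = 2πf = 125700 rad/s
X_C = 1/(ωC) = 90.3 Ω
Parallel: admittances add. Y = 1/R + jωC
Y = (0.0685 + j0.0111) S
|Y| = 0.0694 S → |Z| = 1/|Y| = 14.4 Ω, ∠Z = −∠Y = -9.18°

14.4 Ω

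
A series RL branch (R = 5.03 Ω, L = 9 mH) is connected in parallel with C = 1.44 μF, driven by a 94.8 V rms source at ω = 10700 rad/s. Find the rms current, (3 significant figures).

482 mA

X_L = ωL = 96.3 Ω
X_C = 1/(ωC) = 64.9 Ω
Branch 1 (R+jX_L): Z₁ = 5.03 + j96.3 Ω, |Z₁| = 96.4 Ω
Branch 2 (−jX_C): Z₂ = −j64.9 Ω
Parallel: Z = Z₁Z₂/(Z₁+Z₂), |Z| = 197 Ω, ∠Z = -83.9°
I = V/|Z| = 94.8/197 = 482 mA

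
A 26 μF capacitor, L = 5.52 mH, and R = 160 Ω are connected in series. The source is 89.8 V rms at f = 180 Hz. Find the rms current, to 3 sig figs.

553 mA

ω = 2πf = 1131 rad/s
X_L = ωL = 6.24 Ω
X_C = 1/(ωC) = 34.0 Ω
Net reactance X = X_L − X_C = -27.8 Ω
Z = 160 − j27.8 Ω
|Z| = √(160² + 27.8²) = 162 Ω
I = V/|Z| = 89.8/162 = 553 mA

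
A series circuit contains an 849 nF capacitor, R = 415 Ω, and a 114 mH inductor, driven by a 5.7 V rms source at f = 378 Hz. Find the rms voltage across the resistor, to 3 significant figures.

5.01 V

ω = 2πf = 2375 rad/s
X_L = ωL = 271 Ω
X_C = 1/(ωC) = 496 Ω
Net reactance X = X_L − X_C = -225 Ω
Z = 415 − j225 Ω
|Z| = √(415² + 225²) = 472 Ω
I = V/|Z| = 12.1 mA
V_R = I·|Z_R| = 0.0121 × 415 = 5.01 V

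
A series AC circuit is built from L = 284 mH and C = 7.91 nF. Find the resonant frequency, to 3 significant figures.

3.36 kHz

ω₀ = 1/√(LC) = 1/√(0.284 × 7.91e-09) = 21100 rad/s
f₀ = ω₀/(2π) = 3.36 kHz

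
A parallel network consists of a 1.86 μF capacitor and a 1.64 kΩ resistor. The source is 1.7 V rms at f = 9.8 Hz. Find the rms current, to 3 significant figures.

ω = 2πf = 61.58 rad/s
X_C = 1/(ωC) = 8730 Ω
Parallel: admittances add. Y = 1/R + jωC
Y = (0.000610 + j0.000115) S
|Y| = 0.000620 S → |Z| = 1/|Y| = 1610 Ω, ∠Z = −∠Y = -10.6°
I = V/|Z| = 1.7/1610 = 1.05 mA

1.05 mA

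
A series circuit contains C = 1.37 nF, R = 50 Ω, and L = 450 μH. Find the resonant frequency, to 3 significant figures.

203 kHz

ω₀ = 1/√(LC) = 1/√(0.00045 × 1.37e-09) = 1.274e+06 rad/s
f₀ = ω₀/(2π) = 203 kHz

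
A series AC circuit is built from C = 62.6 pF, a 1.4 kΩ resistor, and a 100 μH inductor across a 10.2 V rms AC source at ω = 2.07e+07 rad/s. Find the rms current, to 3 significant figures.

5.34 mA

X_L = ωL = 2070 Ω
X_C = 1/(ωC) = 772 Ω
Net reactance X = X_L − X_C = 1300 Ω
Z = 1400 + j1300 Ω
|Z| = √(1400² + 1300²) = 1910 Ω
I = V/|Z| = 10.2/1910 = 5.34 mA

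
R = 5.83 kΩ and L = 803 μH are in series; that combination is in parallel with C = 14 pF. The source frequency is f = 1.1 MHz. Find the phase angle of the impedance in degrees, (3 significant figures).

ω = 2πf = 6.912e+06 rad/s
X_L = ωL = 5550 Ω
X_C = 1/(ωC) = 10300 Ω
Branch 1 (R+jX_L): Z₁ = 5830 + j5550 Ω, |Z₁| = 8050 Ω
Branch 2 (−jX_C): Z₂ = −j10300 Ω
Parallel: Z = Z₁Z₂/(Z₁+Z₂), |Z| = 11000 Ω, ∠Z = -7.03°

-7.03°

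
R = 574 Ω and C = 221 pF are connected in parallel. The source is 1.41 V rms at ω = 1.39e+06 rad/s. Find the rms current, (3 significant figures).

X_C = 1/(ωC) = 3260 Ω
Parallel: admittances add. Y = 1/R + jωC
Y = (0.00174 + j0.000307) S
|Y| = 0.00177 S → |Z| = 1/|Y| = 565 Ω, ∠Z = −∠Y = -10.0°
I = V/|Z| = 1.41/565 = 2.49 mA

2.49 mA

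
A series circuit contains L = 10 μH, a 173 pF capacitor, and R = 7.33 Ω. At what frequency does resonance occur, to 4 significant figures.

ω₀ = 1/√(LC) = 1/√(1e-05 × 1.73e-10) = 2.404e+07 rad/s
f₀ = ω₀/(2π) = 3.826 MHz

3.826 MHz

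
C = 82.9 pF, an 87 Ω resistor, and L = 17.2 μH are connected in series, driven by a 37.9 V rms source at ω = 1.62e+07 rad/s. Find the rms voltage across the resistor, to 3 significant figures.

X_L = ωL = 279 Ω
X_C = 1/(ωC) = 745 Ω
Net reactance X = X_L − X_C = -466 Ω
Z = 87.0 − j466 Ω
|Z| = √(87.0² + 466²) = 474 Ω
I = V/|Z| = 80.0 mA
V_R = I·|Z_R| = 0.0800 × 87.0 = 6.96 V

6.96 V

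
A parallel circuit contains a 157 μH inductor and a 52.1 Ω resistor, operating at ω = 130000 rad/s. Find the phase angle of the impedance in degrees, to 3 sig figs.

X_L = ωL = 20.4 Ω
Parallel: admittances add. Y = 1/R + 1/(jωL)
Y = (0.0192 − j0.0490) S
|Y| = 0.0526 S → |Z| = 1/|Y| = 19.0 Ω, ∠Z = −∠Y = 68.6°

68.6°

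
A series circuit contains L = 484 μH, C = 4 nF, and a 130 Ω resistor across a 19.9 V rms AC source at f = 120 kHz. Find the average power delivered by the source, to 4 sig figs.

ω = 2πf = 754000 rad/s
X_L = ωL = 364.9 Ω
X_C = 1/(ωC) = 331.6 Ω
Net reactance X = X_L − X_C = 33.35 Ω
Z = 130.0 + j33.35 Ω
|Z| = √(130.0² + 33.35²) = 134.2 Ω
∠Z = arctan(33.35/130.0) = 14.39°
I = V/|Z| = 148.3 mA
P = VI cos φ = 19.9 × 0.1483 × cos(14.39°) = 2.858 W

2.858 W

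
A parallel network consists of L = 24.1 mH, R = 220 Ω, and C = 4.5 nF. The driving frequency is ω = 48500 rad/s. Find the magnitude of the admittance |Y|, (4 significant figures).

4.590 mS

X_L = ωL = 1169 Ω
X_C = 1/(ωC) = 4582 Ω
Parallel: admittances add. Y = 1/R + 1/(jωL) + jωC
Y = (0.004545 − j0.0006373) S
|Y| = 0.004590 S → |Z| = 1/|Y| = 217.9 Ω, ∠Z = −∠Y = 7.981°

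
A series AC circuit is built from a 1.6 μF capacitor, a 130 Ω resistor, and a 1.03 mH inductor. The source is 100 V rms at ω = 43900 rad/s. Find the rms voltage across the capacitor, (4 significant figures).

10.65 V

X_L = ωL = 45.22 Ω
X_C = 1/(ωC) = 14.24 Ω
Net reactance X = X_L − X_C = 30.98 Ω
Z = 130.0 + j30.98 Ω
|Z| = √(130.0² + 30.98²) = 133.6 Ω
I = V/|Z| = 748.3 mA
V_C = I·|Z_C| = 0.7483 × 14.24 = 10.65 V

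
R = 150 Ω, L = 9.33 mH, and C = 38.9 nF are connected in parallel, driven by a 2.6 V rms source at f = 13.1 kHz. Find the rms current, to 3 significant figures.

ω = 2πf = 82310 rad/s
X_L = ωL = 768 Ω
X_C = 1/(ωC) = 312 Ω
Parallel: admittances add. Y = 1/R + 1/(jωL) + jωC
Y = (0.00667 + j0.00190) S
|Y| = 0.00693 S → |Z| = 1/|Y| = 144 Ω, ∠Z = −∠Y = -15.9°
I = V/|Z| = 2.6/144 = 18.0 mA

18.0 mA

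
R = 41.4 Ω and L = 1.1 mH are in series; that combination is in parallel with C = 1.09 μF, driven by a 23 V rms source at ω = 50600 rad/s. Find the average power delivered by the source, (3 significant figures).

X_L = ωL = 55.7 Ω
X_C = 1/(ωC) = 18.1 Ω
Branch 1 (R+jX_L): Z₁ = 41.4 + j55.7 Ω, |Z₁| = 69.4 Ω
Branch 2 (−jX_C): Z₂ = −j18.1 Ω
Parallel: Z = Z₁Z₂/(Z₁+Z₂), |Z| = 22.5 Ω, ∠Z = -78.8°
I = V/|Z| = 1.02 A
P = VI cos φ = 23 × 1.02 × cos(-78.8°) = 4.55 W

4.55 W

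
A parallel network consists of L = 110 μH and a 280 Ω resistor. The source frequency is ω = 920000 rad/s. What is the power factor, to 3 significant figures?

0.340

X_L = ωL = 101 Ω
Parallel: admittances add. Y = 1/R + 1/(jωL)
Y = (0.00357 − j0.00988) S
|Y| = 0.0105 S → |Z| = 1/|Y| = 95.2 Ω, ∠Z = −∠Y = 70.1°
cos φ = cos(70.1°) = 0.340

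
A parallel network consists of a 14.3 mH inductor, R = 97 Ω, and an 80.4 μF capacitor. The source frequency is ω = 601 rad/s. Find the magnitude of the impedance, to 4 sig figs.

14.53 Ω

X_L = ωL = 8.594 Ω
X_C = 1/(ωC) = 20.70 Ω
Parallel: admittances add. Y = 1/R + 1/(jωL) + jωC
Y = (0.01031 − j0.06804) S
|Y| = 0.06881 S → |Z| = 1/|Y| = 14.53 Ω, ∠Z = −∠Y = 81.38°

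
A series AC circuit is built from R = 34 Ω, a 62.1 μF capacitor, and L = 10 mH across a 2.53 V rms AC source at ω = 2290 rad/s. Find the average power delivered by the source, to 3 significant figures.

X_L = ωL = 22.9 Ω
X_C = 1/(ωC) = 7.03 Ω
Net reactance X = X_L − X_C = 15.9 Ω
Z = 34.0 + j15.9 Ω
|Z| = √(34.0² + 15.9²) = 37.5 Ω
∠Z = arctan(15.9/34.0) = 25.0°
I = V/|Z| = 67.4 mA
P = VI cos φ = 2.53 × 0.0674 × cos(25.0°) = 155 mW

155 mW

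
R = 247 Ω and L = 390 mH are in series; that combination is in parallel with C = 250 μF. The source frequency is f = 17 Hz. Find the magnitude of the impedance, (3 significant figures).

ω = 2πf = 106.8 rad/s
X_L = ωL = 41.7 Ω
X_C = 1/(ωC) = 37.4 Ω
Branch 1 (R+jX_L): Z₁ = 247 + j41.7 Ω, |Z₁| = 250 Ω
Branch 2 (−jX_C): Z₂ = −j37.4 Ω
Parallel: Z = Z₁Z₂/(Z₁+Z₂), |Z| = 38.0 Ω, ∠Z = -81.4°

38.0 Ω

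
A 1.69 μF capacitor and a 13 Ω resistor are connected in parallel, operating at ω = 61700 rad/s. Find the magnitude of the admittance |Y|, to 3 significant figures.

130 mS

X_C = 1/(ωC) = 9.59 Ω
Parallel: admittances add. Y = 1/R + jωC
Y = (0.0769 + j0.104) S
|Y| = 0.130 S → |Z| = 1/|Y| = 7.72 Ω, ∠Z = −∠Y = -53.6°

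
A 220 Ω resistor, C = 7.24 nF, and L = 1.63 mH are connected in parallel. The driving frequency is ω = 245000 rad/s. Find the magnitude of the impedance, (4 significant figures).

217.2 Ω

X_L = ωL = 399.3 Ω
X_C = 1/(ωC) = 563.8 Ω
Parallel: admittances add. Y = 1/R + 1/(jωL) + jωC
Y = (0.004545 − j0.0007303) S
|Y| = 0.004604 S → |Z| = 1/|Y| = 217.2 Ω, ∠Z = −∠Y = 9.127°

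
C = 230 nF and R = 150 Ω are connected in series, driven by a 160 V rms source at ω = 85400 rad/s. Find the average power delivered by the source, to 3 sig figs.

X_C = 1/(ωC) = 50.9 Ω
Z = 150 − j50.9 Ω
|Z| = √(150² + 50.9²) = 158 Ω
∠Z = arctan(-50.9/150) = -18.7°
I = V/|Z| = 1.01 A
P = VI cos φ = 160 × 1.01 × cos(-18.7°) = 153 W

153 W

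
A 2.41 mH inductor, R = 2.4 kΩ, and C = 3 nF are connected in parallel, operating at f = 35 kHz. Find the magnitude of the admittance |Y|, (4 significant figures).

ω = 2πf = 219900 rad/s
X_L = ωL = 530.0 Ω
X_C = 1/(ωC) = 1516 Ω
Parallel: admittances add. Y = 1/R + 1/(jωL) + jωC
Y = (0.0004167 − j0.001227) S
|Y| = 0.001296 S → |Z| = 1/|Y| = 771.7 Ω, ∠Z = −∠Y = 71.24°

1.296 mS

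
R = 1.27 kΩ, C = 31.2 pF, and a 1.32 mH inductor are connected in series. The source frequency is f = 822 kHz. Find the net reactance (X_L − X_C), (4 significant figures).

611.8 Ω

ω = 2πf = 5.165e+06 rad/s
X_L = ωL = 6818 Ω
X_C = 1/(ωC) = 6206 Ω
X = 6818 − 6206 = 611.8 Ω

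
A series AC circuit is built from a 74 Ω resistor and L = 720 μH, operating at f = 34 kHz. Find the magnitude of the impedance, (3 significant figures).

ω = 2πf = 213600 rad/s
X_L = ωL = 154 Ω
Z = 74.0 + j154 Ω
|Z| = √(74.0² + 154²) = 171 Ω

171 Ω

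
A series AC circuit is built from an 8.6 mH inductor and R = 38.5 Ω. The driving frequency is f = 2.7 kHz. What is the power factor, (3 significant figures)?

ω = 2πf = 16960 rad/s
X_L = ωL = 146 Ω
Z = 38.5 + j146 Ω
|Z| = √(38.5² + 146²) = 151 Ω
∠Z = arctan(146/38.5) = 75.2°
cos φ = cos(75.2°) = 0.255

0.255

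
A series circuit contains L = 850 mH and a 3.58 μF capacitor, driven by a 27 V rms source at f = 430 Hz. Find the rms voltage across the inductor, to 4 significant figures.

28.27 V

ω = 2πf = 2702 rad/s
X_L = ωL = 2297 Ω
X_C = 1/(ωC) = 103.4 Ω
Net reactance X = X_L − X_C = 2193 Ω
Z = j2193 Ω
|Z| = √(0² + 2193²) = 2193 Ω
I = V/|Z| = 12.31 mA
V_L = I·|Z_L| = 0.01231 × 2297 = 28.27 V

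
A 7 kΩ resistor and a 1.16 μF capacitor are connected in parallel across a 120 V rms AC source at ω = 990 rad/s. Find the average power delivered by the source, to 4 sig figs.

2.057 W

X_C = 1/(ωC) = 870.8 Ω
Parallel: admittances add. Y = 1/R + jωC
Y = (0.0001429 + j0.001148) S
|Y| = 0.001157 S → |Z| = 1/|Y| = 864.1 Ω, ∠Z = −∠Y = -82.91°
I = V/|Z| = 138.9 mA
P = VI cos φ = 120 × 0.1389 × cos(-82.91°) = 2.057 W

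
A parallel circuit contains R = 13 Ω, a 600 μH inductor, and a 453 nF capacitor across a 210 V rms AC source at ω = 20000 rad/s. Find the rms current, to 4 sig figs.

22.45 A

X_L = ωL = 12.00 Ω
X_C = 1/(ωC) = 110.4 Ω
Parallel: admittances add. Y = 1/R + 1/(jωL) + jωC
Y = (0.07692 − j0.07427) S
|Y| = 0.1069 S → |Z| = 1/|Y| = 9.352 Ω, ∠Z = −∠Y = 44.00°
I = V/|Z| = 210/9.352 = 22.45 A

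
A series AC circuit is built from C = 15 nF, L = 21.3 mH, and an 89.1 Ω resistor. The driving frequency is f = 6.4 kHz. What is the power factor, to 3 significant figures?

0.111

ω = 2πf = 40210 rad/s
X_L = ωL = 857 Ω
X_C = 1/(ωC) = 1660 Ω
Net reactance X = X_L − X_C = -801 Ω
Z = 89.1 − j801 Ω
|Z| = √(89.1² + 801²) = 806 Ω
∠Z = arctan(-801/89.1) = -83.7°
cos φ = cos(-83.7°) = 0.111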